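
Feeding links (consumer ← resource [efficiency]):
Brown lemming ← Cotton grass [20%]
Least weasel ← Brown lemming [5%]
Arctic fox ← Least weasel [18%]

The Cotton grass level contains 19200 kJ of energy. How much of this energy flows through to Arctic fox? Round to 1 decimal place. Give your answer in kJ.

Brown lemming: 19200 × 0.2 = 3840 kJ
Least weasel: 3840 × 0.05 = 192 kJ
Arctic fox: 192 × 0.18 = 34.56 kJ

34.6 kJ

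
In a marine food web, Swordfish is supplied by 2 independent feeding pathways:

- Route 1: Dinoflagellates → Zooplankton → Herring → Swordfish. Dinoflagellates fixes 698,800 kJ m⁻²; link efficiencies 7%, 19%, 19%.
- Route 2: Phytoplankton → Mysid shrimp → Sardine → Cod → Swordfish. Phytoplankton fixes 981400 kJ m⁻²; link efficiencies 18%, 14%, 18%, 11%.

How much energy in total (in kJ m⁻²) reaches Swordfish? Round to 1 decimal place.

Route 1: 698800 × 0.07 × 0.19 × 0.19 = 1765.8676 kJ m⁻²
Route 2: 981400 × 0.18 × 0.14 × 0.18 × 0.11 = 489.679344 kJ m⁻²
Total at Swordfish: 1765.8676 + 489.679344 = 2255.546944 kJ m⁻²

2255.5 kJ m⁻²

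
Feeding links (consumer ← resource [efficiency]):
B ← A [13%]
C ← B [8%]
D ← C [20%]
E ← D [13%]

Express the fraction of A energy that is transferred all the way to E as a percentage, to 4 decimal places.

Product of link efficiencies: 0.13 × 0.08 × 0.2 × 0.13 = 0.0002704
As a percentage: 0.0002704 × 100 = 0.0270%

0.0270%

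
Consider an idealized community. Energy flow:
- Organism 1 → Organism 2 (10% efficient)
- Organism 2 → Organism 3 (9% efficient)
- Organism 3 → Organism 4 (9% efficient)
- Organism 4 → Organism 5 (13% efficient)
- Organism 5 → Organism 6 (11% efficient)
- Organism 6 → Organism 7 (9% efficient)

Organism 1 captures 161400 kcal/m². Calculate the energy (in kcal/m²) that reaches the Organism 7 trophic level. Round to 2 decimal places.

0.17 kcal/m²

Organism 2: 161400 × 0.1 = 16140 kcal/m²
Organism 3: 16140 × 0.09 = 1452.6 kcal/m²
Organism 4: 1452.6 × 0.09 = 130.734 kcal/m²
Organism 5: 130.734 × 0.13 = 16.99542 kcal/m²
Organism 6: 16.99542 × 0.11 = 1.8694962 kcal/m²
Organism 7: 1.8694962 × 0.09 = 0.168254658 kcal/m²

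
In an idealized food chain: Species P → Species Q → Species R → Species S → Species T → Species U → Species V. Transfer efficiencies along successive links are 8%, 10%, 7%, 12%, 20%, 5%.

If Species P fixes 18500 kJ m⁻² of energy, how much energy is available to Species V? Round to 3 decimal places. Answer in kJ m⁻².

Species Q: 18500 × 0.08 = 1480 kJ m⁻²
Species R: 1480 × 0.1 = 148 kJ m⁻²
Species S: 148 × 0.07 = 10.36 kJ m⁻²
Species T: 10.36 × 0.12 = 1.2432 kJ m⁻²
Species U: 1.2432 × 0.2 = 0.24864 kJ m⁻²
Species V: 0.24864 × 0.05 = 0.012432 kJ m⁻²

0.012 kJ m⁻²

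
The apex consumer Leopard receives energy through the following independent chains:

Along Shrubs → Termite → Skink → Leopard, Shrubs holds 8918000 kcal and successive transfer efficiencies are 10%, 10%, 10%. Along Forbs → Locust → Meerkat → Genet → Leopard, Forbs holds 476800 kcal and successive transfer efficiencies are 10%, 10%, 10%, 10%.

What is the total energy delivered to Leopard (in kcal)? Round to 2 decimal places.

8965.68 kcal

Via Shrubs: 8918000 × 0.1 × 0.1 × 0.1 = 8918 kcal
Via Forbs: 476800 × 0.1 × 0.1 × 0.1 × 0.1 = 47.68 kcal
Total at Leopard: 8918 + 47.68 = 8965.68 kcal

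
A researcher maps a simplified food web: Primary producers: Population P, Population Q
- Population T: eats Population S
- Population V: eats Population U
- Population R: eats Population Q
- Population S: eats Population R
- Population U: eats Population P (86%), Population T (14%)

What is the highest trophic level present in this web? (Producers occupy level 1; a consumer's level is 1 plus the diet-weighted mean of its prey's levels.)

4

Population R: 1 + 1 = 2
Population S: 1 + 2 = 3
Population T: 1 + 3 = 4
Population U: 1 + (0.86×1 + 0.14×4) = 2.42
Population V: 1 + 2.42 = 3.42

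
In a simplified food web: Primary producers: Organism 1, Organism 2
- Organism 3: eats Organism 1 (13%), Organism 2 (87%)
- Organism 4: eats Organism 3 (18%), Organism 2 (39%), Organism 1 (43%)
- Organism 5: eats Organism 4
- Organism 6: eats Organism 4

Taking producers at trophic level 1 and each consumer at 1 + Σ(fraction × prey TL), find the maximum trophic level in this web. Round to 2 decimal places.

Organism 3: 1 + (0.13×1 + 0.87×1) = 2
Organism 4: 1 + (0.18×2 + 0.39×1 + 0.43×1) = 2.18
Organism 5: 1 + 2.18 = 3.18
Organism 6: 1 + 2.18 = 3.18

3.18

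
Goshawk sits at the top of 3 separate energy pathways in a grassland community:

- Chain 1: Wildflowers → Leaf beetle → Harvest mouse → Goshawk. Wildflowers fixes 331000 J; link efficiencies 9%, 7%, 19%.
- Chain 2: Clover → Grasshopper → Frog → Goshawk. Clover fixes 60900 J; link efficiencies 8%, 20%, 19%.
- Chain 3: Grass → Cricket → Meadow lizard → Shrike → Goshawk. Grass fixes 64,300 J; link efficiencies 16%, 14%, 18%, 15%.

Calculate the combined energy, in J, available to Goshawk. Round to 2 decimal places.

Chain 1: 331000 × 0.09 × 0.07 × 0.19 = 396.207 J
Chain 2: 60900 × 0.08 × 0.2 × 0.19 = 185.136 J
Chain 3: 64300 × 0.16 × 0.14 × 0.18 × 0.15 = 38.88864 J
Total at Goshawk: 396.207 + 185.136 + 38.88864 = 620.23164 J

620.23 J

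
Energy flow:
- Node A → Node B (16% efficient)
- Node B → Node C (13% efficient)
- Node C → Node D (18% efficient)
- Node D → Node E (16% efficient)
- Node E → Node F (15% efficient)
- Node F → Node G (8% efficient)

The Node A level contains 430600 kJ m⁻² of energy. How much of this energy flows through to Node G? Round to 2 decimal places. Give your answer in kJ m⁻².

3.10 kJ m⁻²

Node B: 430600 × 0.16 = 68896 kJ m⁻²
Node C: 68896 × 0.13 = 8956.48 kJ m⁻²
Node D: 8956.48 × 0.18 = 1612.1664 kJ m⁻²
Node E: 1612.1664 × 0.16 = 257.946624 kJ m⁻²
Node F: 257.946624 × 0.15 = 38.6919936 kJ m⁻²
Node G: 38.6919936 × 0.08 = 3.095359488 kJ m⁻²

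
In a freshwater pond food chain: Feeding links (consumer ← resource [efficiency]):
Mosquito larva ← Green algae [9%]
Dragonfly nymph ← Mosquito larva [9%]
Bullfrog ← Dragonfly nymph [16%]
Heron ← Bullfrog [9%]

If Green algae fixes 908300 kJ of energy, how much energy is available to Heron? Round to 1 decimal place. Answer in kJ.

Mosquito larva: 908300 × 0.09 = 81747 kJ
Dragonfly nymph: 81747 × 0.09 = 7357.23 kJ
Bullfrog: 7357.23 × 0.16 = 1177.1568 kJ
Heron: 1177.1568 × 0.09 = 105.944112 kJ

105.9 kJ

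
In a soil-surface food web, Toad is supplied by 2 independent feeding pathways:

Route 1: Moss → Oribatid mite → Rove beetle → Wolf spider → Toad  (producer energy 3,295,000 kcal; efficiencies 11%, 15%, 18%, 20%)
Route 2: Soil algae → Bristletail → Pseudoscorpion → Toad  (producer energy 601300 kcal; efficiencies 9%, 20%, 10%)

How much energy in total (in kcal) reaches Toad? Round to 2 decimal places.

Route 1: 3295000 × 0.11 × 0.15 × 0.18 × 0.2 = 1957.23 kcal
Route 2: 601300 × 0.09 × 0.2 × 0.1 = 1082.34 kcal
Total at Toad: 1957.23 + 1082.34 = 3039.57 kcal

3039.57 kcal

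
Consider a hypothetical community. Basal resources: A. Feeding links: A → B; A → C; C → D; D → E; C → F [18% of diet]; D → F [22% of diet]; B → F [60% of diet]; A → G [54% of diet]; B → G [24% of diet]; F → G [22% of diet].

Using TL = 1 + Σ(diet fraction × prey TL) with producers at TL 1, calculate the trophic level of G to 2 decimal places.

B: 1 + 1 = 2
C: 1 + 1 = 2
D: 1 + 2 = 3
E: 1 + 3 = 4
F: 1 + (0.18×2 + 0.22×3 + 0.6×2) = 3.22
G: 1 + (0.54×1 + 0.24×2 + 0.22×3.22) = 2.7284

2.73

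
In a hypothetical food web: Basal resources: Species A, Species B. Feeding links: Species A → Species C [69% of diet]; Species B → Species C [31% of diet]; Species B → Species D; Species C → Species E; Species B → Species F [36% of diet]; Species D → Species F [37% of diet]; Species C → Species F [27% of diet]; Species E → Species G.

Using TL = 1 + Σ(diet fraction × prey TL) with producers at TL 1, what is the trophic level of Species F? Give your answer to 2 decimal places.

Species C: 1 + (0.69×1 + 0.31×1) = 2
Species D: 1 + 1 = 2
Species E: 1 + 2 = 3
Species F: 1 + (0.36×1 + 0.37×2 + 0.27×2) = 2.64
Species G: 1 + 3 = 4

2.64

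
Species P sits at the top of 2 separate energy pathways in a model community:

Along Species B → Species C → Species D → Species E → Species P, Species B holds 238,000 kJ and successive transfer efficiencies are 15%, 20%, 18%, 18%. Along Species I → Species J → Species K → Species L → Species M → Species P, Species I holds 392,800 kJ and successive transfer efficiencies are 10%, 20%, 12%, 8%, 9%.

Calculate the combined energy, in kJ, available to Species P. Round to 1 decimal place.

238.1 kJ

Via Species B: 238000 × 0.15 × 0.2 × 0.18 × 0.18 = 231.336 kJ
Via Species I: 392800 × 0.1 × 0.2 × 0.12 × 0.08 × 0.09 = 6.787584 kJ
Total at Species P: 231.336 + 6.787584 = 238.123584 kJ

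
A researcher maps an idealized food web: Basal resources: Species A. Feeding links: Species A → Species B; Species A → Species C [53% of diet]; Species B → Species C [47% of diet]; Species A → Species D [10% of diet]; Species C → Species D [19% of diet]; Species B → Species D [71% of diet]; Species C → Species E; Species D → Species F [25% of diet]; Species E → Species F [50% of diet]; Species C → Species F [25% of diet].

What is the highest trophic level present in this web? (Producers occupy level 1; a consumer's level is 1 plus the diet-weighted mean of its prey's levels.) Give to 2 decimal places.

Species B: 1 + 1 = 2
Species C: 1 + (0.53×1 + 0.47×2) = 2.47
Species D: 1 + (0.1×1 + 0.19×2.47 + 0.71×2) = 2.9893
Species E: 1 + 2.47 = 3.47
Species F: 1 + (0.25×2.9893 + 0.5×3.47 + 0.25×2.47) = 4.099825

4.10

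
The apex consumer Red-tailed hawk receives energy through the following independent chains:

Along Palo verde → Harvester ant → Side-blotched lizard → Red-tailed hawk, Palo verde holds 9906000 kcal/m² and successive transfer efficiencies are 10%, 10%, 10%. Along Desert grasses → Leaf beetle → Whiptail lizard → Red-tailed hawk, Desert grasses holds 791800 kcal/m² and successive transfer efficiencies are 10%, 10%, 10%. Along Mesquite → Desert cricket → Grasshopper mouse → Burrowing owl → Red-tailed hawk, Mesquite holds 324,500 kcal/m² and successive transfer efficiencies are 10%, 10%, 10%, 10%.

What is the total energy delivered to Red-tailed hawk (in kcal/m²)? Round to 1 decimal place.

10730.3 kcal/m²

Via Palo verde: 9906000 × 0.1 × 0.1 × 0.1 = 9906 kcal/m²
Via Desert grasses: 791800 × 0.1 × 0.1 × 0.1 = 791.8 kcal/m²
Via Mesquite: 324500 × 0.1 × 0.1 × 0.1 × 0.1 = 32.45 kcal/m²
Total at Red-tailed hawk: 9906 + 791.8 + 32.45 = 10730.25 kcal/m²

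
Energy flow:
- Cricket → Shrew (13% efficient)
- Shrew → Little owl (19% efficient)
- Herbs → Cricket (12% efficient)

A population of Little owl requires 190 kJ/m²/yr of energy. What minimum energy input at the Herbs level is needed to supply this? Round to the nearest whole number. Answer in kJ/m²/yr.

64103 kJ/m²/yr

Cumulative transfer efficiency: 0.12 × 0.13 × 0.19 = 0.002964
Herbs energy = 190 / 0.002964 = 64103 kJ/m²/yr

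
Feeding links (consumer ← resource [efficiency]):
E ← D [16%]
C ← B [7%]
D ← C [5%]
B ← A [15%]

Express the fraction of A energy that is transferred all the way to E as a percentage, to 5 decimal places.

Product of link efficiencies: 0.15 × 0.07 × 0.05 × 0.16 = 0.000084
As a percentage: 0.000084 × 100 = 0.00840%

0.00840%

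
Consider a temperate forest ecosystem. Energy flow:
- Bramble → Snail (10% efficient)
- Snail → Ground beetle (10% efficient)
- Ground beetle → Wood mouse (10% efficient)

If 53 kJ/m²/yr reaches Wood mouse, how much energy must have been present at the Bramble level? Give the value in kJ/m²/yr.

Cumulative transfer efficiency: 0.1 × 0.1 × 0.1 = 0.001
Bramble energy = 53 / 0.001 = 53000 kJ/m²/yr

53000 kJ/m²/yr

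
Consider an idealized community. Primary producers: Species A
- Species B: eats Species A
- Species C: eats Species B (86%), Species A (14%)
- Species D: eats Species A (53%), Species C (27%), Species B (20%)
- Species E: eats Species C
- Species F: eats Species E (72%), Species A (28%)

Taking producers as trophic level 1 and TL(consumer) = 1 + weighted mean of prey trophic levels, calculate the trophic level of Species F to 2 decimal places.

Species B: 1 + 1 = 2
Species C: 1 + (0.86×2 + 0.14×1) = 2.86
Species D: 1 + (0.53×1 + 0.27×2.86 + 0.2×2) = 2.7022
Species E: 1 + 2.86 = 3.86
Species F: 1 + (0.72×3.86 + 0.28×1) = 4.0592

4.06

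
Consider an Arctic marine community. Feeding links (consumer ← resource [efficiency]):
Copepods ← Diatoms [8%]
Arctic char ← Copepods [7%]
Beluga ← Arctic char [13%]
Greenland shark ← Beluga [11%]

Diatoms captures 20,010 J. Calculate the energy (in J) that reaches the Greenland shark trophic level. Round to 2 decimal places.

1.60 J

Copepods: 20010 × 0.08 = 1600.8 J
Arctic char: 1600.8 × 0.07 = 112.056 J
Beluga: 112.056 × 0.13 = 14.56728 J
Greenland shark: 14.56728 × 0.11 = 1.6024008 J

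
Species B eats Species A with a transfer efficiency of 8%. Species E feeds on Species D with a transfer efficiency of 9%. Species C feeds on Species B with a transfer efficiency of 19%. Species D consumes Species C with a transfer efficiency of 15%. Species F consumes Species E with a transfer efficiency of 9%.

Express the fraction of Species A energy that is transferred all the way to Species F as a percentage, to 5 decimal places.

0.00185%

Product of link efficiencies: 0.08 × 0.19 × 0.15 × 0.09 × 0.09 = 0.000018468
As a percentage: 0.000018468 × 100 = 0.00185%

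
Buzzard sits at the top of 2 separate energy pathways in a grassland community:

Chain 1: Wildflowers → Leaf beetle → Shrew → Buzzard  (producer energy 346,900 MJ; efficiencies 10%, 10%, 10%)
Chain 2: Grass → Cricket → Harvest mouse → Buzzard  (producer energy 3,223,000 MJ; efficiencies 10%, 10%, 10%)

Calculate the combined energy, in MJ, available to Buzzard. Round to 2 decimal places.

3569.90 MJ

Chain 1: 346900 × 0.1 × 0.1 × 0.1 = 346.9 MJ
Chain 2: 3223000 × 0.1 × 0.1 × 0.1 = 3223 MJ
Total at Buzzard: 346.9 + 3223 = 3569.9 MJ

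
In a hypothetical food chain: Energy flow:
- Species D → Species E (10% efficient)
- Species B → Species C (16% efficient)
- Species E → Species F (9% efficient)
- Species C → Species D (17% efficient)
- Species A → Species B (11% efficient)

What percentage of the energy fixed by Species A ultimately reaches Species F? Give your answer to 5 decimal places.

0.00269%

Product of link efficiencies: 0.11 × 0.16 × 0.17 × 0.1 × 0.09 = 0.000026928
As a percentage: 0.000026928 × 100 = 0.00269%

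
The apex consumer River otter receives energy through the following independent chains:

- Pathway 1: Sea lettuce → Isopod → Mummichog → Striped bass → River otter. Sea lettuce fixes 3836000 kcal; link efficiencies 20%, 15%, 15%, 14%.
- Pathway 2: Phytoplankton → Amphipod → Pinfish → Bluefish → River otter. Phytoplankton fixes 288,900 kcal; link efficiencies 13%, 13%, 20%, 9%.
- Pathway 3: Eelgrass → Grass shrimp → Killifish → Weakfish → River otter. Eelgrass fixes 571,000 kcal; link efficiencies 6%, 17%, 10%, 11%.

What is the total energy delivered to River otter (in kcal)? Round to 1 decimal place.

Pathway 1: 3836000 × 0.2 × 0.15 × 0.15 × 0.14 = 2416.68 kcal
Pathway 2: 288900 × 0.13 × 0.13 × 0.2 × 0.09 = 87.88338 kcal
Pathway 3: 571000 × 0.06 × 0.17 × 0.1 × 0.11 = 64.0662 kcal
Total at River otter: 2416.68 + 87.88338 + 64.0662 = 2568.62958 kcal

2568.6 kcal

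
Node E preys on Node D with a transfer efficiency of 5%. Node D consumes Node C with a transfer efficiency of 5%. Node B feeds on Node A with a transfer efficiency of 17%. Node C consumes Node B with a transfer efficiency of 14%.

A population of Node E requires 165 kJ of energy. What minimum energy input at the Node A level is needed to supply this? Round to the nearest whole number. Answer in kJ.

2773109 kJ

Cumulative transfer efficiency: 0.17 × 0.14 × 0.05 × 0.05 = 0.0000595
Node A energy = 165 / 0.0000595 = 2773109 kJ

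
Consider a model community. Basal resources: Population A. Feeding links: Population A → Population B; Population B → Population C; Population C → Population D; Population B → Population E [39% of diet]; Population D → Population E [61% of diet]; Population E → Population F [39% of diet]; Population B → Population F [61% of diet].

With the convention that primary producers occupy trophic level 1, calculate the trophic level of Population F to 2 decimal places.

Population B: 1 + 1 = 2
Population C: 1 + 2 = 3
Population D: 1 + 3 = 4
Population E: 1 + (0.39×2 + 0.61×4) = 4.22
Population F: 1 + (0.39×4.22 + 0.61×2) = 3.8658

3.87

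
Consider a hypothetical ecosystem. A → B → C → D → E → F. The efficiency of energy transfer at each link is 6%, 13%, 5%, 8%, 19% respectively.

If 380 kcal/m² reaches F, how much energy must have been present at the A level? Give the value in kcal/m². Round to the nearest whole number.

64102564 kcal/m²

Cumulative transfer efficiency: 0.06 × 0.13 × 0.05 × 0.08 × 0.19 = 0.000005928
A energy = 380 / 0.000005928 = 64102564 kcal/m²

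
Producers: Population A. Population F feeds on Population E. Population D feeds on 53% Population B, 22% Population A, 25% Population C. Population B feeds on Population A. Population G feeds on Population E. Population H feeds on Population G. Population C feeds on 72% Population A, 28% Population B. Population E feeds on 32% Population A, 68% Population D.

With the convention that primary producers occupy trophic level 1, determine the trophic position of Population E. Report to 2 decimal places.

Population B: 1 + 1 = 2
Population C: 1 + (0.72×1 + 0.28×2) = 2.28
Population D: 1 + (0.53×2 + 0.22×1 + 0.25×2.28) = 2.85
Population E: 1 + (0.32×1 + 0.68×2.85) = 3.258
Population F: 1 + 3.258 = 4.258
Population G: 1 + 3.258 = 4.258
Population H: 1 + 4.258 = 5.258

3.26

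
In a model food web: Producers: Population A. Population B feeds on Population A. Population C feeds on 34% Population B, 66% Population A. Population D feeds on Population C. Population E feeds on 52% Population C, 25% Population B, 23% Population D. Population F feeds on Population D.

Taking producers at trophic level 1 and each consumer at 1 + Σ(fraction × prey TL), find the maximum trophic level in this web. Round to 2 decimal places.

4.34

Population B: 1 + 1 = 2
Population C: 1 + (0.34×2 + 0.66×1) = 2.34
Population D: 1 + 2.34 = 3.34
Population E: 1 + (0.52×2.34 + 0.25×2 + 0.23×3.34) = 3.485
Population F: 1 + 3.34 = 4.34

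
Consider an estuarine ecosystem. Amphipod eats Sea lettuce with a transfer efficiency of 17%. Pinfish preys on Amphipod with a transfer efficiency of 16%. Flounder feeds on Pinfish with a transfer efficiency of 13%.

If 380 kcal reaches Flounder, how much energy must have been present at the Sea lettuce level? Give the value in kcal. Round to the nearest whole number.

Cumulative transfer efficiency: 0.17 × 0.16 × 0.13 = 0.003536
Sea lettuce energy = 380 / 0.003536 = 107466 kcal

107466 kcal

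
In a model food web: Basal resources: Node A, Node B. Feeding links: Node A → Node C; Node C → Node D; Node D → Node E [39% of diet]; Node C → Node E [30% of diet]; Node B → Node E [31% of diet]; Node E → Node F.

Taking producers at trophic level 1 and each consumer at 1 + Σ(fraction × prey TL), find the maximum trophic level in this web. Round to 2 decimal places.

4.08

Node C: 1 + 1 = 2
Node D: 1 + 2 = 3
Node E: 1 + (0.39×3 + 0.3×2 + 0.31×1) = 3.08
Node F: 1 + 3.08 = 4.08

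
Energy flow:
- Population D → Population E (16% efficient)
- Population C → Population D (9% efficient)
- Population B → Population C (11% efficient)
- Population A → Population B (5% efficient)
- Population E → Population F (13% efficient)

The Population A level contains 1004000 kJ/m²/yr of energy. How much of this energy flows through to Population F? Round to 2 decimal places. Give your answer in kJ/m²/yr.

10.34 kJ/m²/yr

Population B: 1004000 × 0.05 = 50200 kJ/m²/yr
Population C: 50200 × 0.11 = 5522 kJ/m²/yr
Population D: 5522 × 0.09 = 496.98 kJ/m²/yr
Population E: 496.98 × 0.16 = 79.5168 kJ/m²/yr
Population F: 79.5168 × 0.13 = 10.337184 kJ/m²/yr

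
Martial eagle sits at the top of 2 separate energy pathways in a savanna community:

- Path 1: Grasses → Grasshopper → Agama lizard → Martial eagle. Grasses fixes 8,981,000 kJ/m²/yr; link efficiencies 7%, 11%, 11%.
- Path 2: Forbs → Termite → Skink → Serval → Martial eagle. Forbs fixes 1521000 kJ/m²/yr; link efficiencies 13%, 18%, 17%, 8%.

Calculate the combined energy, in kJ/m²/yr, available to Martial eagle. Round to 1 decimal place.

Path 1: 8981000 × 0.07 × 0.11 × 0.11 = 7606.907 kJ/m²/yr
Path 2: 1521000 × 0.13 × 0.18 × 0.17 × 0.08 = 484.04304 kJ/m²/yr
Total at Martial eagle: 7606.907 + 484.04304 = 8090.95004 kJ/m²/yr

8091.0 kJ/m²/yr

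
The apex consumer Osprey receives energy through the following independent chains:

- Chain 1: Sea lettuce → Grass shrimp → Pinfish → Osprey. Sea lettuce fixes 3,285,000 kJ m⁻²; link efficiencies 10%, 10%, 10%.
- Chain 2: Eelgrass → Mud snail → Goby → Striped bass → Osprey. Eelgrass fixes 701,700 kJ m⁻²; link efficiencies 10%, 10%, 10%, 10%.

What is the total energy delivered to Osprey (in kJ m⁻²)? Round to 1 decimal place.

3355.2 kJ m⁻²

Chain 1: 3285000 × 0.1 × 0.1 × 0.1 = 3285 kJ m⁻²
Chain 2: 701700 × 0.1 × 0.1 × 0.1 × 0.1 = 70.17 kJ m⁻²
Total at Osprey: 3285 + 70.17 = 3355.17 kJ m⁻²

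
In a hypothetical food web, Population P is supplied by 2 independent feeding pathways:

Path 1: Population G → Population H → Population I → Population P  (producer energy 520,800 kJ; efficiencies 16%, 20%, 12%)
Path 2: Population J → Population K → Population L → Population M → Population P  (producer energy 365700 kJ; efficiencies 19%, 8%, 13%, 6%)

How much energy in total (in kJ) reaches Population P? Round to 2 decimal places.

Path 1: 520800 × 0.16 × 0.2 × 0.12 = 1999.872 kJ
Path 2: 365700 × 0.19 × 0.08 × 0.13 × 0.06 = 43.357392 kJ
Total at Population P: 1999.872 + 43.357392 = 2043.229392 kJ

2043.23 kJ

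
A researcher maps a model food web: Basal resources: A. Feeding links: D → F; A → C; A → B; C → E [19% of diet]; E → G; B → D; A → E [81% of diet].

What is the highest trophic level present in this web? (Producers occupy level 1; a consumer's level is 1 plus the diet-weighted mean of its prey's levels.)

B: 1 + 1 = 2
C: 1 + 1 = 2
D: 1 + 2 = 3
E: 1 + (0.19×2 + 0.81×1) = 2.19
F: 1 + 3 = 4
G: 1 + 2.19 = 3.19

4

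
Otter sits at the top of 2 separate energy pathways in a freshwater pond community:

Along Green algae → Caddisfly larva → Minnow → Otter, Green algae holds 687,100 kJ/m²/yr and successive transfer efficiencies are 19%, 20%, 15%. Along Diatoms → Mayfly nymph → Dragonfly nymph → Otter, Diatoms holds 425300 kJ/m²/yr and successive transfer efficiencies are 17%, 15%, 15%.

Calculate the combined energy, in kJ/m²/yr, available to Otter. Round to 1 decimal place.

5543.2 kJ/m²/yr

Via Green algae: 687100 × 0.19 × 0.2 × 0.15 = 3916.47 kJ/m²/yr
Via Diatoms: 425300 × 0.17 × 0.15 × 0.15 = 1626.7725 kJ/m²/yr
Total at Otter: 3916.47 + 1626.7725 = 5543.2425 kJ/m²/yr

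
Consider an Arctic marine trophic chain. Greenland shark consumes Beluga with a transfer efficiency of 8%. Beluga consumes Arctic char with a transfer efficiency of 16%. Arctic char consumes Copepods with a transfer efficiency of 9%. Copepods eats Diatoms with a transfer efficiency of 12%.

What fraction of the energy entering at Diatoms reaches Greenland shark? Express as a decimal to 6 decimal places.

Product of link efficiencies: 0.12 × 0.09 × 0.16 × 0.08 = 0.00013824

0.000138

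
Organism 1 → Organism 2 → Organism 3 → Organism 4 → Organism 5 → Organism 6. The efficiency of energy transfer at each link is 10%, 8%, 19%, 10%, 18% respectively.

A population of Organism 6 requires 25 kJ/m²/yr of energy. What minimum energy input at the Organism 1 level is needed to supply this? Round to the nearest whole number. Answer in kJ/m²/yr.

Cumulative transfer efficiency: 0.1 × 0.08 × 0.19 × 0.1 × 0.18 = 0.00002736
Organism 1 energy = 25 / 0.00002736 = 913743 kJ/m²/yr

913743 kJ/m²/yr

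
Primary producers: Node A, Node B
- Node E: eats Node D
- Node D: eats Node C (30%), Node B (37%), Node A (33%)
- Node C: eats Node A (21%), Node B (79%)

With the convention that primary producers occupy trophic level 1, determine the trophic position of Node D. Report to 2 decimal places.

2.30

Node C: 1 + (0.21×1 + 0.79×1) = 2
Node D: 1 + (0.3×2 + 0.37×1 + 0.33×1) = 2.3
Node E: 1 + 2.3 = 3.3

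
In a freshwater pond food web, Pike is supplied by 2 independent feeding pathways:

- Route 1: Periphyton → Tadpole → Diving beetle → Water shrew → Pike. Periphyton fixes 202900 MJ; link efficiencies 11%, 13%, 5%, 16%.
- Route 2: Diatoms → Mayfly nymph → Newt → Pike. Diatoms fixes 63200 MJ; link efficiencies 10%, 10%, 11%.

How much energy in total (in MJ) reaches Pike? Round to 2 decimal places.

Route 1: 202900 × 0.11 × 0.13 × 0.05 × 0.16 = 23.21176 MJ
Route 2: 63200 × 0.1 × 0.1 × 0.11 = 69.52 MJ
Total at Pike: 23.21176 + 69.52 = 92.73176 MJ

92.73 MJ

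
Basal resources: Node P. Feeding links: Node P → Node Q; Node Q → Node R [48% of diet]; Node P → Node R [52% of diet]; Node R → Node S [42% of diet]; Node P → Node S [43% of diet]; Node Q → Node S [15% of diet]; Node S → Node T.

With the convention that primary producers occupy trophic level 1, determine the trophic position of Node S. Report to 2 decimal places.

Node Q: 1 + 1 = 2
Node R: 1 + (0.48×2 + 0.52×1) = 2.48
Node S: 1 + (0.42×2.48 + 0.43×1 + 0.15×2) = 2.7716
Node T: 1 + 2.7716 = 3.7716

2.77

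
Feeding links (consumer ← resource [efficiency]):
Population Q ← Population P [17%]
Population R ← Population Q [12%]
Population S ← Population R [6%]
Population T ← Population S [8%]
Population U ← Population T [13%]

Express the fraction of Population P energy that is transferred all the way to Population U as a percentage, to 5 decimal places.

0.00127%

Product of link efficiencies: 0.17 × 0.12 × 0.06 × 0.08 × 0.13 = 0.0000127296
As a percentage: 0.0000127296 × 100 = 0.00127%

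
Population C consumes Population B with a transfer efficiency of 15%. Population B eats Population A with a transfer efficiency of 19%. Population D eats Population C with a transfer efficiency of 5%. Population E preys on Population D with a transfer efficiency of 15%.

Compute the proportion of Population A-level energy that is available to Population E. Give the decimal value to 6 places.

Product of link efficiencies: 0.19 × 0.15 × 0.05 × 0.15 = 0.00021375

0.000214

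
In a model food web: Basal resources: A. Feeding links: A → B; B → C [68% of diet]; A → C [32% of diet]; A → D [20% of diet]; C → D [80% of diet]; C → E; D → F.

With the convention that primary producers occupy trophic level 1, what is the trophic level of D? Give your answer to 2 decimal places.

B: 1 + 1 = 2
C: 1 + (0.68×2 + 0.32×1) = 2.68
D: 1 + (0.2×1 + 0.8×2.68) = 3.344
E: 1 + 2.68 = 3.68
F: 1 + 3.344 = 4.344

3.34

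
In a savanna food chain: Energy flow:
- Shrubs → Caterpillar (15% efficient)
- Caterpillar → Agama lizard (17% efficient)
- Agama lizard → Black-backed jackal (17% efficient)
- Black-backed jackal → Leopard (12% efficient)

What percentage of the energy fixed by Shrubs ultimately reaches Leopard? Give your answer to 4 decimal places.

Product of link efficiencies: 0.15 × 0.17 × 0.17 × 0.12 = 0.0005202
As a percentage: 0.0005202 × 100 = 0.0520%

0.0520%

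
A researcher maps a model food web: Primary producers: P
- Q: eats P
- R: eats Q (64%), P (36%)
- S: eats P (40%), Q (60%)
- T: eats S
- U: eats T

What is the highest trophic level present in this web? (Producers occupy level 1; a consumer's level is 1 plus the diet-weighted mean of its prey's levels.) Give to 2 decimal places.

4.60

Q: 1 + 1 = 2
R: 1 + (0.64×2 + 0.36×1) = 2.64
S: 1 + (0.4×1 + 0.6×2) = 2.6
T: 1 + 2.6 = 3.6
U: 1 + 3.6 = 4.6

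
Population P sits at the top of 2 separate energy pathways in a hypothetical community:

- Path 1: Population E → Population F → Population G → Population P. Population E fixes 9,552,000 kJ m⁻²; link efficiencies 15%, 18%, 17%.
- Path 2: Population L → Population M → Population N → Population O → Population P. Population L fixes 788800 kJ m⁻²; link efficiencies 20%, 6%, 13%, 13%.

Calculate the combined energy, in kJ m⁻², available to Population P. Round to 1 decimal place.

Path 1: 9552000 × 0.15 × 0.18 × 0.17 = 43843.68 kJ m⁻²
Path 2: 788800 × 0.2 × 0.06 × 0.13 × 0.13 = 159.96864 kJ m⁻²
Total at Population P: 43843.68 + 159.96864 = 44003.64864 kJ m⁻²

44003.6 kJ m⁻²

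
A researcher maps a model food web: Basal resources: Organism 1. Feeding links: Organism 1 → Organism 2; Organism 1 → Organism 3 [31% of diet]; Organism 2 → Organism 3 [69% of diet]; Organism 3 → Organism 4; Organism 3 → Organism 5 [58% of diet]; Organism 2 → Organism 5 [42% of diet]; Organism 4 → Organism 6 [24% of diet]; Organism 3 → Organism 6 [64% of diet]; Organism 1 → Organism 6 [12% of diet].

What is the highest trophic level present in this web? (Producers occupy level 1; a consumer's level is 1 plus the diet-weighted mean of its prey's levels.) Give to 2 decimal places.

Organism 2: 1 + 1 = 2
Organism 3: 1 + (0.31×1 + 0.69×2) = 2.69
Organism 4: 1 + 2.69 = 3.69
Organism 5: 1 + (0.58×2.69 + 0.42×2) = 3.4002
Organism 6: 1 + (0.24×3.69 + 0.64×2.69 + 0.12×1) = 3.7272

3.73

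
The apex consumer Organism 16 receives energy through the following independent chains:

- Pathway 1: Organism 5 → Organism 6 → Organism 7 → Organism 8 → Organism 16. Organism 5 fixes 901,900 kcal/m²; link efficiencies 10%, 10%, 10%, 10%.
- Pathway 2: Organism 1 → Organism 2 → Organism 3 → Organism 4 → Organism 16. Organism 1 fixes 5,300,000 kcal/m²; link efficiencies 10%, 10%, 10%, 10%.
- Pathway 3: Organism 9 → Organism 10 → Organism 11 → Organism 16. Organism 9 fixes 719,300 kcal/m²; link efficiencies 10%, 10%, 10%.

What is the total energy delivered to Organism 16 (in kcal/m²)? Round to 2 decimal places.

Pathway 1: 901900 × 0.1 × 0.1 × 0.1 × 0.1 = 90.19 kcal/m²
Pathway 2: 5300000 × 0.1 × 0.1 × 0.1 × 0.1 = 530 kcal/m²
Pathway 3: 719300 × 0.1 × 0.1 × 0.1 = 719.3 kcal/m²
Total at Organism 16: 90.19 + 530 + 719.3 = 1339.49 kcal/m²

1339.49 kcal/m²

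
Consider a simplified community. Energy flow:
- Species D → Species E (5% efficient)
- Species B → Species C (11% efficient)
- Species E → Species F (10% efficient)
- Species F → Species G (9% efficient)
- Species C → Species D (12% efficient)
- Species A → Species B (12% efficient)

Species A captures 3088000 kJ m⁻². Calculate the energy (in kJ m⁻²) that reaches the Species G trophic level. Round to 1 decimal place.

2.2 kJ m⁻²

Species B: 3088000 × 0.12 = 370560 kJ m⁻²
Species C: 370560 × 0.11 = 40761.6 kJ m⁻²
Species D: 40761.6 × 0.12 = 4891.392 kJ m⁻²
Species E: 4891.392 × 0.05 = 244.5696 kJ m⁻²
Species F: 244.5696 × 0.1 = 24.45696 kJ m⁻²
Species G: 24.45696 × 0.09 = 2.2011264 kJ m⁻²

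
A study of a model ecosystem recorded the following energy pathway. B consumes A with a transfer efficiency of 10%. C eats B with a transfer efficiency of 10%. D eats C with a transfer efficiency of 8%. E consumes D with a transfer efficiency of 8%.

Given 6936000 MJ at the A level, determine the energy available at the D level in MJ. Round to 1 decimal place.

5548.8 MJ

B: 6936000 × 0.1 = 693600 MJ
C: 693600 × 0.1 = 69360 MJ
D: 69360 × 0.08 = 5548.8 MJ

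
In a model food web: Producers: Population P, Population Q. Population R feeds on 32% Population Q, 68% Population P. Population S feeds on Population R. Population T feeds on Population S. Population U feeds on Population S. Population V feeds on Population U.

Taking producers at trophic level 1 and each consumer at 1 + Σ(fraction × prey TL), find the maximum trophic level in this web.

Population R: 1 + (0.32×1 + 0.68×1) = 2
Population S: 1 + 2 = 3
Population T: 1 + 3 = 4
Population U: 1 + 3 = 4
Population V: 1 + 4 = 5

5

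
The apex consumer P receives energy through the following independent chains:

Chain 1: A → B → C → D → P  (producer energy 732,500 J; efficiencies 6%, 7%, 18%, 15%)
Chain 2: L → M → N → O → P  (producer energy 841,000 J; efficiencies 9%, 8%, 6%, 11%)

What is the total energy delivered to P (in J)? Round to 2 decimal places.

Chain 1: 732500 × 0.06 × 0.07 × 0.18 × 0.15 = 83.0655 J
Chain 2: 841000 × 0.09 × 0.08 × 0.06 × 0.11 = 39.96432 J
Total at P: 83.0655 + 39.96432 = 123.02982 J

123.03 J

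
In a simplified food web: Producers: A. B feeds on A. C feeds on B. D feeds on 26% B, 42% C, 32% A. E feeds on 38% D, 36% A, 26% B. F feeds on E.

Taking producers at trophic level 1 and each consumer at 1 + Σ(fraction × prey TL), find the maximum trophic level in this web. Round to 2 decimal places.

B: 1 + 1 = 2
C: 1 + 2 = 3
D: 1 + (0.26×2 + 0.42×3 + 0.32×1) = 3.1
E: 1 + (0.38×3.1 + 0.36×1 + 0.26×2) = 3.058
F: 1 + 3.058 = 4.058

4.06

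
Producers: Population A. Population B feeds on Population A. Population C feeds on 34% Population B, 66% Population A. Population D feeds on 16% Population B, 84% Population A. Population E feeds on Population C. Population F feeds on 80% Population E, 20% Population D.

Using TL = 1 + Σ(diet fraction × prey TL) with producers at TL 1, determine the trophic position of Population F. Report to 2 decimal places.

4.10

Population B: 1 + 1 = 2
Population C: 1 + (0.34×2 + 0.66×1) = 2.34
Population D: 1 + (0.16×2 + 0.84×1) = 2.16
Population E: 1 + 2.34 = 3.34
Population F: 1 + (0.8×3.34 + 0.2×2.16) = 4.104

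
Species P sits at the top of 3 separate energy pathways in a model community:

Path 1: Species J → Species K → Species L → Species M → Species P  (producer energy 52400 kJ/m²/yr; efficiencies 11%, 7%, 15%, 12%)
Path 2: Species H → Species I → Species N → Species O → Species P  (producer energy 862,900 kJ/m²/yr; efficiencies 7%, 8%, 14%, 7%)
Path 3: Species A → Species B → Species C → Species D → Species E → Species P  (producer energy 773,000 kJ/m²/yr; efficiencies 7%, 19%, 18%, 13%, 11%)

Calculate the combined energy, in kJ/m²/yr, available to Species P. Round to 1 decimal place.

81.1 kJ/m²/yr

Path 1: 52400 × 0.11 × 0.07 × 0.15 × 0.12 = 7.26264 kJ/m²/yr
Path 2: 862900 × 0.07 × 0.08 × 0.14 × 0.07 = 47.355952 kJ/m²/yr
Path 3: 773000 × 0.07 × 0.19 × 0.18 × 0.13 × 0.11 = 26.4630366 kJ/m²/yr
Total at Species P: 7.26264 + 47.355952 + 26.4630366 = 81.0816286 kJ/m²/yr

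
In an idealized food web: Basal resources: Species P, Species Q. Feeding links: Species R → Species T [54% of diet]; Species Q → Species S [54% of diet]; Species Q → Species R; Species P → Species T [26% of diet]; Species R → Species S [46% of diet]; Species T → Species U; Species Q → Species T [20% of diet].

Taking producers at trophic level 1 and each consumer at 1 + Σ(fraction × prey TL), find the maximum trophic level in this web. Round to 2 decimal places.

Species R: 1 + 1 = 2
Species S: 1 + (0.54×1 + 0.46×2) = 2.46
Species T: 1 + (0.54×2 + 0.2×1 + 0.26×1) = 2.54
Species U: 1 + 2.54 = 3.54

3.54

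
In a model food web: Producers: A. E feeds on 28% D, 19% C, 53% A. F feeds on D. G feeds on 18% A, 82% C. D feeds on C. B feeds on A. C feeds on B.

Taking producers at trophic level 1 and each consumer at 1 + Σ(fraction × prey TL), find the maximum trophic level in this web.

5

B: 1 + 1 = 2
C: 1 + 2 = 3
D: 1 + 3 = 4
E: 1 + (0.28×4 + 0.19×3 + 0.53×1) = 3.22
F: 1 + 4 = 5
G: 1 + (0.18×1 + 0.82×3) = 3.64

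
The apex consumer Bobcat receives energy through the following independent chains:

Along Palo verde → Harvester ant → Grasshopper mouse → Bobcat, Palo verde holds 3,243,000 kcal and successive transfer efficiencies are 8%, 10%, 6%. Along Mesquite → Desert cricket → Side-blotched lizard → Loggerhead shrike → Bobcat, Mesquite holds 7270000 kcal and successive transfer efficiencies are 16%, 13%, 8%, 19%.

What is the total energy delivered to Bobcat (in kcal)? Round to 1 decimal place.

Via Palo verde: 3243000 × 0.08 × 0.1 × 0.06 = 1556.64 kcal
Via Mesquite: 7270000 × 0.16 × 0.13 × 0.08 × 0.19 = 2298.4832 kcal
Total at Bobcat: 1556.64 + 2298.4832 = 3855.1232 kcal

3855.1 kcal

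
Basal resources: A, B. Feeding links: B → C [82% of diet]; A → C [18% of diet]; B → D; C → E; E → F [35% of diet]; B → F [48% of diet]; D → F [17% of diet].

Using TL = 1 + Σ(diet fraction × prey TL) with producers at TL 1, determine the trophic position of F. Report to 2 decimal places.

2.87

C: 1 + (0.82×1 + 0.18×1) = 2
D: 1 + 1 = 2
E: 1 + 2 = 3
F: 1 + (0.35×3 + 0.48×1 + 0.17×2) = 2.87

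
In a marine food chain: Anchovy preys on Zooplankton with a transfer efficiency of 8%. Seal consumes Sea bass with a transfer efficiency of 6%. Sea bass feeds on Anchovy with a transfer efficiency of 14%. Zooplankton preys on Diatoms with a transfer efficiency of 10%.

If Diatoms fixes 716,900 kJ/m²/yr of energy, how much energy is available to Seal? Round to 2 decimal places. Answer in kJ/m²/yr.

Zooplankton: 716900 × 0.1 = 71690 kJ/m²/yr
Anchovy: 71690 × 0.08 = 5735.2 kJ/m²/yr
Sea bass: 5735.2 × 0.14 = 802.928 kJ/m²/yr
Seal: 802.928 × 0.06 = 48.17568 kJ/m²/yr

48.18 kJ/m²/yr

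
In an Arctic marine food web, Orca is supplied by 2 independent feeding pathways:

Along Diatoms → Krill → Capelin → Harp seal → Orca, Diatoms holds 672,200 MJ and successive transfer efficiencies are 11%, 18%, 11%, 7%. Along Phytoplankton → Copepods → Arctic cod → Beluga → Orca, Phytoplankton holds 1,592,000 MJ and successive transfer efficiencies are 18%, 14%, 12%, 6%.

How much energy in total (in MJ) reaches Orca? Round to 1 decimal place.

Via Diatoms: 672200 × 0.11 × 0.18 × 0.11 × 0.07 = 102.483612 MJ
Via Phytoplankton: 1592000 × 0.18 × 0.14 × 0.12 × 0.06 = 288.85248 MJ
Total at Orca: 102.483612 + 288.85248 = 391.336092 MJ

391.3 MJ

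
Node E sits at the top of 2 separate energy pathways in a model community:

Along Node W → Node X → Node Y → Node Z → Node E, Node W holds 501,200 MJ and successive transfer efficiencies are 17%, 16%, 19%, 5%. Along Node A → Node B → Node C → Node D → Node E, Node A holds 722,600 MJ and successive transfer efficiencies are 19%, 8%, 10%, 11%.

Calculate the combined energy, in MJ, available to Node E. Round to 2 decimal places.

250.33 MJ

Via Node W: 501200 × 0.17 × 0.16 × 0.19 × 0.05 = 129.51008 MJ
Via Node A: 722600 × 0.19 × 0.08 × 0.1 × 0.11 = 120.81872 MJ
Total at Node E: 129.51008 + 120.81872 = 250.3288 MJ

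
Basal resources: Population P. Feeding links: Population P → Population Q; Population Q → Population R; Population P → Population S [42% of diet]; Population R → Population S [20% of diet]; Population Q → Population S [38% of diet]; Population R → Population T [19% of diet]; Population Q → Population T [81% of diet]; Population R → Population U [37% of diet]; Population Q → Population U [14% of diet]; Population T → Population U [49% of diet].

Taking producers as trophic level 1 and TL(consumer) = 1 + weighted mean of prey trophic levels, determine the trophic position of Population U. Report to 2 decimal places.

3.95

Population Q: 1 + 1 = 2
Population R: 1 + 2 = 3
Population S: 1 + (0.42×1 + 0.2×3 + 0.38×2) = 2.78
Population T: 1 + (0.19×3 + 0.81×2) = 3.19
Population U: 1 + (0.37×3 + 0.14×2 + 0.49×3.19) = 3.9531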